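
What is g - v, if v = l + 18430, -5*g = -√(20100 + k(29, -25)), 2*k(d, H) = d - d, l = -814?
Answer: -17616 + 2*√201 ≈ -17588.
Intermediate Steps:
k(d, H) = 0 (k(d, H) = (d - d)/2 = (½)*0 = 0)
g = 2*√201 (g = -(-1)*√(20100 + 0)/5 = -(-1)*√20100/5 = -(-1)*10*√201/5 = -(-2)*√201 = 2*√201 ≈ 28.355)
v = 17616 (v = -814 + 18430 = 17616)
g - v = 2*√201 - 1*17616 = 2*√201 - 17616 = -17616 + 2*√201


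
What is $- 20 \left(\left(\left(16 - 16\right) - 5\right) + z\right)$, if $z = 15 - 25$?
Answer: $300$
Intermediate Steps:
$z = -10$ ($z = 15 - 25 = -10$)
$- 20 \left(\left(\left(16 - 16\right) - 5\right) + z\right) = - 20 \left(\left(\left(16 - 16\right) - 5\right) - 10\right) = - 20 \left(\left(0 - 5\right) - 10\right) = - 20 \left(-5 - 10\right) = \left(-20\right) \left(-15\right) = 300$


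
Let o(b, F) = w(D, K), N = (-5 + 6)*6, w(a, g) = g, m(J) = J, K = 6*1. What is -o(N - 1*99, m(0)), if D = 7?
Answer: -6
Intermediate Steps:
K = 6
N = 6 (N = 1*6 = 6)
o(b, F) = 6
-o(N - 1*99, m(0)) = -1*6 = -6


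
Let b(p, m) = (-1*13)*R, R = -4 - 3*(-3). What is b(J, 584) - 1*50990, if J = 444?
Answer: -51055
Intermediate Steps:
R = 5 (R = -4 + 9 = 5)
b(p, m) = -65 (b(p, m) = -1*13*5 = -13*5 = -65)
b(J, 584) - 1*50990 = -65 - 1*50990 = -65 - 50990 = -51055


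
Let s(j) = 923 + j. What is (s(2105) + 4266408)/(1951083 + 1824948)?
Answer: 4269436/3776031 ≈ 1.1307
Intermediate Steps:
(s(2105) + 4266408)/(1951083 + 1824948) = ((923 + 2105) + 4266408)/(1951083 + 1824948) = (3028 + 4266408)/3776031 = 4269436*(1/3776031) = 4269436/3776031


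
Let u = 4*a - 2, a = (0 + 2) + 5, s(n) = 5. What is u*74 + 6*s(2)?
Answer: 1954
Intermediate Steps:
a = 7 (a = 2 + 5 = 7)
u = 26 (u = 4*7 - 2 = 28 - 2 = 26)
u*74 + 6*s(2) = 26*74 + 6*5 = 1924 + 30 = 1954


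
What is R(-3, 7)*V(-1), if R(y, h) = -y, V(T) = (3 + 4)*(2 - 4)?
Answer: -42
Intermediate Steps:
V(T) = -14 (V(T) = 7*(-2) = -14)
R(-3, 7)*V(-1) = -1*(-3)*(-14) = 3*(-14) = -42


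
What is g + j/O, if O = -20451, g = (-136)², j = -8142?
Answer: 126089946/6817 ≈ 18496.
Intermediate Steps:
g = 18496
g + j/O = 18496 - 8142/(-20451) = 18496 - 8142*(-1/20451) = 18496 + 2714/6817 = 126089946/6817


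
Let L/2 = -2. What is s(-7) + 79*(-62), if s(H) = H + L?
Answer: -4909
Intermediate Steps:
L = -4 (L = 2*(-2) = -4)
s(H) = -4 + H (s(H) = H - 4 = -4 + H)
s(-7) + 79*(-62) = (-4 - 7) + 79*(-62) = -11 - 4898 = -4909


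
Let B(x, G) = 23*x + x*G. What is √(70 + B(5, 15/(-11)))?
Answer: 14*√110/11 ≈ 13.348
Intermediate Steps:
B(x, G) = 23*x + G*x
√(70 + B(5, 15/(-11))) = √(70 + 5*(23 + 15/(-11))) = √(70 + 5*(23 + 15*(-1/11))) = √(70 + 5*(23 - 15/11)) = √(70 + 5*(238/11)) = √(70 + 1190/11) = √(1960/11) = 14*√110/11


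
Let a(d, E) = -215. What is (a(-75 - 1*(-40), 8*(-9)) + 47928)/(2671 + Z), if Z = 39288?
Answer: 47713/41959 ≈ 1.1371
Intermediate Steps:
(a(-75 - 1*(-40), 8*(-9)) + 47928)/(2671 + Z) = (-215 + 47928)/(2671 + 39288) = 47713/41959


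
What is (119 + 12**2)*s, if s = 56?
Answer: 14728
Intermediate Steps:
(119 + 12**2)*s = (119 + 12**2)*56 = (119 + 144)*56 = 263*56 = 14728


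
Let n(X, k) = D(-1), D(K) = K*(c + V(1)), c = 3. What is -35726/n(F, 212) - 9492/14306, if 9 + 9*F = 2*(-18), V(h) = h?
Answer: 127764547/14306 ≈ 8930.8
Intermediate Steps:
F = -5 (F = -1 + (2*(-18))/9 = -1 + (⅑)*(-36) = -1 - 4 = -5)
D(K) = 4*K (D(K) = K*(3 + 1) = K*4 = 4*K)
n(X, k) = -4 (n(X, k) = 4*(-1) = -4)
-35726/n(F, 212) - 9492/14306 = -35726/(-4) - 9492/14306 = -35726*(-¼) - 9492*1/14306 = 17863/2 - 4746/7153 = 127764547/14306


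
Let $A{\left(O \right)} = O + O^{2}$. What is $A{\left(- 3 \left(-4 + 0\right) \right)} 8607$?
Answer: $1342692$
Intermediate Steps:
$A{\left(- 3 \left(-4 + 0\right) \right)} 8607 = - 3 \left(-4 + 0\right) \left(1 - 3 \left(-4 + 0\right)\right) 8607 = \left(-3\right) \left(-4\right) \left(1 - -12\right) 8607 = 12 \left(1 + 12\right) 8607 = 12 \cdot 13 \cdot 8607 = 156 \cdot 8607 = 1342692$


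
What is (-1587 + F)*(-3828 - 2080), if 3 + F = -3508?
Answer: 30118984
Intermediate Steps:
F = -3511 (F = -3 - 3508 = -3511)
(-1587 + F)*(-3828 - 2080) = (-1587 - 3511)*(-3828 - 2080) = -5098*(-5908) = 30118984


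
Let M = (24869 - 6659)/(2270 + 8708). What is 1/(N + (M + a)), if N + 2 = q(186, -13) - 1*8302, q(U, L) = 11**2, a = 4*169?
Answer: -5489/41196818 ≈ -0.00013324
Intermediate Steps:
a = 676
q(U, L) = 121
M = 9105/5489 (M = 18210/10978 = 18210*(1/10978) = 9105/5489 ≈ 1.6588)
N = -8183 (N = -2 + (121 - 1*8302) = -2 + (121 - 8302) = -2 - 8181 = -8183)
1/(N + (M + a)) = 1/(-8183 + (9105/5489 + 676)) = 1/(-8183 + 3719669/5489) = 1/(-41196818/5489) = -5489/41196818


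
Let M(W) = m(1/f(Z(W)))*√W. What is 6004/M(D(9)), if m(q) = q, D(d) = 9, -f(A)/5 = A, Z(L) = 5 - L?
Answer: 120080/3 ≈ 40027.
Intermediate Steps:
f(A) = -5*A
M(W) = √W/(-25 + 5*W) (M(W) = √W/((-5*(5 - W))) = √W/(-25 + 5*W))
6004/M(D(9)) = 6004/((√9/(5*(-5 + 9)))) = 6004/(((⅕)*3/4)) = 6004/(((⅕)*3*(¼))) = 6004/(3/20) = 6004*(20/3) = 120080/3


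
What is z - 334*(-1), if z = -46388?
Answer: -46054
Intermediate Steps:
z - 334*(-1) = -46388 - 334*(-1) = -46388 + 334 = -46054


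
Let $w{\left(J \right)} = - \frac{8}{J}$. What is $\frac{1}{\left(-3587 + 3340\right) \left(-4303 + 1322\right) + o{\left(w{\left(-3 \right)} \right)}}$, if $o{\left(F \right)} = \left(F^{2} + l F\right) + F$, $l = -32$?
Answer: $\frac{9}{6626083} \approx 1.3583 \cdot 10^{-6}$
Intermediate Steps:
$o{\left(F \right)} = F^{2} - 31 F$ ($o{\left(F \right)} = \left(F^{2} - 32 F\right) + F = F^{2} - 31 F$)
$\frac{1}{\left(-3587 + 3340\right) \left(-4303 + 1322\right) + o{\left(w{\left(-3 \right)} \right)}} = \frac{1}{\left(-3587 + 3340\right) \left(-4303 + 1322\right) + - \frac{8}{-3} \left(-31 - \frac{8}{-3}\right)} = \frac{1}{\left(-247\right) \left(-2981\right) + \left(-8\right) \left(- \frac{1}{3}\right) \left(-31 - - \frac{8}{3}\right)} = \frac{1}{736307 + \frac{8 \left(-31 + \frac{8}{3}\right)}{3}} = \frac{1}{736307 + \frac{8}{3} \left(- \frac{85}{3}\right)} = \frac{1}{736307 - \frac{680}{9}} = \frac{1}{\frac{6626083}{9}} = \frac{9}{6626083}$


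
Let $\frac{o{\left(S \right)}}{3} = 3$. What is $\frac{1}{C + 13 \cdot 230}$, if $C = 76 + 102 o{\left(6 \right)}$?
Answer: $\frac{1}{3984} \approx 0.000251$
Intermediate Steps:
$o{\left(S \right)} = 9$ ($o{\left(S \right)} = 3 \cdot 3 = 9$)
$C = 994$ ($C = 76 + 102 \cdot 9 = 76 + 918 = 994$)
$\frac{1}{C + 13 \cdot 230} = \frac{1}{994 + 13 \cdot 230} = \frac{1}{994 + 2990} = \frac{1}{3984}$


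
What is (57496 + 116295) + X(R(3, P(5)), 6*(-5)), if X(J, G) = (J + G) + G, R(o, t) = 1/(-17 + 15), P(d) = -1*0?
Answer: 347461/2 ≈ 1.7373e+5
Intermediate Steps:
P(d) = 0
R(o, t) = -1/2 (R(o, t) = 1/(-2) = -1/2)
X(J, G) = J + 2*G (X(J, G) = (G + J) + G = J + 2*G)
(57496 + 116295) + X(R(3, P(5)), 6*(-5)) = (57496 + 116295) + (-1/2 + 2*(6*(-5))) = 173791 + (-1/2 + 2*(-30)) = 173791 + (-1/2 - 60) = 173791 - 121/2 = 347461/2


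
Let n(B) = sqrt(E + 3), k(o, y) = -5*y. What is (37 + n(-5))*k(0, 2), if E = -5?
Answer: -370 - 10*I*sqrt(2) ≈ -370.0 - 14.142*I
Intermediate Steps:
n(B) = I*sqrt(2) (n(B) = sqrt(-5 + 3) = sqrt(-2) = I*sqrt(2))
(37 + n(-5))*k(0, 2) = (37 + I*sqrt(2))*(-5*2) = (37 + I*sqrt(2))*(-10) = -370 - 10*I*sqrt(2)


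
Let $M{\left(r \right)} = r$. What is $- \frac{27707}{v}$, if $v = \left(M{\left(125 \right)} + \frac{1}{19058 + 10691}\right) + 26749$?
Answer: $- \frac{824255543}{799474627} \approx -1.031$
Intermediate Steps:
$v = \frac{799474627}{29749}$ ($v = \left(125 + \frac{1}{19058 + 10691}\right) + 26749 = \left(125 + \frac{1}{29749}\right) + 26749 = \frac{3718626}{29749} + 26749 = \frac{799474627}{29749} \approx 26874.0$)
$- \frac{27707}{v} = - \frac{27707}{\frac{799474627}{29749}} = - \frac{27707 \cdot 29749}{799474627} = \left(-1\right) \frac{824255543}{799474627} = - \frac{824255543}{799474627}$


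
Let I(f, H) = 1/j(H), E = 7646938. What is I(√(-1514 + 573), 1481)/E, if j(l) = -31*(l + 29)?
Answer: -1/357953167780 ≈ -2.7937e-12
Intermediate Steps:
j(l) = -899 - 31*l (j(l) = -31*(29 + l) = -899 - 31*l)
I(f, H) = 1/(-899 - 31*H)
I(√(-1514 + 573), 1481)/E = -1/(899 + 31*1481)/7646938 = -1/(899 + 45911)*(1/7646938) = -1/46810*(1/7646938) = -1*1/46810*(1/7646938) = -1/46810*1/7646938 = -1/357953167780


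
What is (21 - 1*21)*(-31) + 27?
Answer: 27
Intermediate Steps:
(21 - 1*21)*(-31) + 27 = (21 - 21)*(-31) + 27 = 0*(-31) + 27 = 0 + 27 = 27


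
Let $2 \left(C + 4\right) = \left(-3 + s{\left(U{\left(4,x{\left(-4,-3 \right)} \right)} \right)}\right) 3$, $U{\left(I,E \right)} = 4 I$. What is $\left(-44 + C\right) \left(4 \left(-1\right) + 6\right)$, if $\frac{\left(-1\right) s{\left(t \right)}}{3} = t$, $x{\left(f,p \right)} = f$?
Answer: $-249$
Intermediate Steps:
$s{\left(t \right)} = - 3 t$
$C = - \frac{161}{2}$ ($C = -4 + \frac{\left(-3 - 3 \cdot 4 \cdot 4\right) 3}{2} = -4 + \frac{\left(-3 - 48\right) 3}{2} = -4 + \frac{\left(-51\right) 3}{2} = -4 + \frac{1}{2} \left(-153\right) = -4 - \frac{153}{2} = - \frac{161}{2} \approx -80.5$)
$\left(-44 + C\right) \left(4 \left(-1\right) + 6\right) = \left(-44 - \frac{161}{2}\right) \left(4 \left(-1\right) + 6\right) = - \frac{249 \left(-4 + 6\right)}{2} = \left(- \frac{249}{2}\right) 2 = -249$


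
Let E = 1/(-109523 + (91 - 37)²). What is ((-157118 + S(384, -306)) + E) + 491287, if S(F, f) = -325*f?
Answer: 46226820732/106607 ≈ 4.3362e+5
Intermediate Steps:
E = -1/106607 (E = 1/(-109523 + 54²) = 1/(-109523 + 2916) = 1/(-106607) = -1/106607 ≈ -9.3803e-6)
((-157118 + S(384, -306)) + E) + 491287 = ((-157118 - 325*(-306)) - 1/106607) + 491287 = ((-157118 + 99450) - 1/106607) + 491287 = (-57668 - 1/106607) + 491287 = -6147812477/106607 + 491287 = 46226820732/106607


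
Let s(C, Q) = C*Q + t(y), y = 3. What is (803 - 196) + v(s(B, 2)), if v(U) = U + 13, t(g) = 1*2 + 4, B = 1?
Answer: 628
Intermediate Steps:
t(g) = 6 (t(g) = 2 + 4 = 6)
s(C, Q) = 6 + C*Q (s(C, Q) = C*Q + 6 = 6 + C*Q)
v(U) = 13 + U
(803 - 196) + v(s(B, 2)) = (803 - 196) + (13 + (6 + 1*2)) = 607 + (13 + (6 + 2)) = 607 + (13 + 8) = 607 + 21 = 628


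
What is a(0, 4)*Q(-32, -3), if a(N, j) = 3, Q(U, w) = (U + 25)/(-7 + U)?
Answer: 7/13 ≈ 0.53846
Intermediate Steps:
Q(U, w) = (25 + U)/(-7 + U)
a(0, 4)*Q(-32, -3) = 3*((25 - 32)/(-7 - 32)) = 3*(-7/(-39)) = 3*(-1/39*(-7)) = 3*(7/39) = 7/13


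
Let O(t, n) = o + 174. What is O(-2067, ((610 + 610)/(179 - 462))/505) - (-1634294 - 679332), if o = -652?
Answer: 2313148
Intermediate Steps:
O(t, n) = -478 (O(t, n) = -652 + 174 = -478)
O(-2067, ((610 + 610)/(179 - 462))/505) - (-1634294 - 679332) = -478 - (-1634294 - 679332) = -478 - 1*(-2313626) = -478 + 2313626 = 2313148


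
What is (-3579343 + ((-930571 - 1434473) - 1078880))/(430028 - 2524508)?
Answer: 780363/232720 ≈ 3.3532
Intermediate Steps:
(-3579343 + ((-930571 - 1434473) - 1078880))/(430028 - 2524508) = (-3579343 + (-2365044 - 1078880))/(-2094480) = (-3579343 - 3443924)*(-1/2094480) = -7023267*(-1/2094480) = 780363/232720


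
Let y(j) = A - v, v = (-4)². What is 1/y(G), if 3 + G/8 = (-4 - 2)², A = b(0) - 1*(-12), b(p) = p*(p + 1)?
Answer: -¼ ≈ -0.25000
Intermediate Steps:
b(p) = p*(1 + p)
A = 12 (A = 0*(1 + 0) - 1*(-12) = 0*1 + 12 = 0 + 12 = 12)
G = 264 (G = -24 + 8*(-4 - 2)² = -24 + 8*(-6)² = -24 + 8*36 = -24 + 288 = 264)
v = 16
y(j) = -4 (y(j) = 12 - 1*16 = 12 - 16 = -4)
1/y(G) = 1/(-4) = -¼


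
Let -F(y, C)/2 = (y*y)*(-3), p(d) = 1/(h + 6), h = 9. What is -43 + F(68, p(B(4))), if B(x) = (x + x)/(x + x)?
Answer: 27701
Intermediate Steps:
B(x) = 1 (B(x) = (2*x)/((2*x)) = (2*x)*(1/(2*x)) = 1)
p(d) = 1/15 (p(d) = 1/(9 + 6) = 1/15)
F(y, C) = 6*y² (F(y, C) = -2*y*y*(-3) = -2*y²*(-3) = -(-6)*y² = 6*y²)
-43 + F(68, p(B(4))) = -43 + 6*68² = -43 + 6*4624 = -43 + 27744 = 27701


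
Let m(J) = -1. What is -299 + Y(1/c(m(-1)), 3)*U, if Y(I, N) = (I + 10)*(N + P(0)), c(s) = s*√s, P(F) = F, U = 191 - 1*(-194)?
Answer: 11251 + 1155*I ≈ 11251.0 + 1155.0*I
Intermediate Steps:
U = 385 (U = 191 + 194 = 385)
c(s) = s^(3/2)
Y(I, N) = N*(10 + I) (Y(I, N) = (I + 10)*(N + 0) = (10 + I)*N = N*(10 + I))
-299 + Y(1/c(m(-1)), 3)*U = -299 + (3*(10 + 1/((-1)^(3/2))))*385 = -299 + (3*(10 + 1/(-I)))*385 = -299 + (3*(10 + I))*385 = -299 + (30 + 3*I)*385 = -299 + (11550 + 1155*I) = 11251 + 1155*I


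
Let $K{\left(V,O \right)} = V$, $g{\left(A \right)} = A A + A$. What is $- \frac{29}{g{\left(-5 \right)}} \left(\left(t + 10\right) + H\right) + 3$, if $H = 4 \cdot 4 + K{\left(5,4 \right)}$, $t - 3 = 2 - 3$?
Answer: $- \frac{897}{20} \approx -44.85$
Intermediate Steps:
$g{\left(A \right)} = A + A^{2}$ ($g{\left(A \right)} = A^{2} + A = A + A^{2}$)
$t = 2$ ($t = 3 + \left(2 - 3\right) = 3 - 1 = 2$)
$H = 21$ ($H = 4 \cdot 4 + 5 = 16 + 5 = 21$)
$- \frac{29}{g{\left(-5 \right)}} \left(\left(t + 10\right) + H\right) + 3 = - \frac{29}{\left(-5\right) \left(1 - 5\right)} \left(\left(2 + 10\right) + 21\right) + 3 = - \frac{29}{\left(-5\right) \left(-4\right)} \left(12 + 21\right) + 3 = - \frac{29}{20} \cdot 33 + 3 = \left(-29\right) \frac{1}{20} \cdot 33 + 3 = \left(- \frac{29}{20}\right) 33 + 3 = - \frac{957}{20} + 3 = - \frac{897}{20}$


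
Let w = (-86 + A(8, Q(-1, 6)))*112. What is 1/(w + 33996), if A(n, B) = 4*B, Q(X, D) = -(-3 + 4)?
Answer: 1/23916 ≈ 4.1813e-5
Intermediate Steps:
Q(X, D) = -1 (Q(X, D) = -1*1 = -1)
w = -10080 (w = (-86 + 4*(-1))*112 = (-86 - 4)*112 = -90*112 = -10080)
1/(w + 33996) = 1/(-10080 + 33996) = 1/23916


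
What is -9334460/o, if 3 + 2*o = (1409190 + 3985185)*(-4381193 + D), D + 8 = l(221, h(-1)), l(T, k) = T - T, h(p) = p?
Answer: 9334460/11816920572189 ≈ 7.8992e-7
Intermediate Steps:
l(T, k) = 0
D = -8 (D = -8 + 0 = -8)
o = -11816920572189 (o = -3/2 + ((1409190 + 3985185)*(-4381193 - 8))/2 = -3/2 + (5394375*(-4381201))/2 = -3/2 + (1/2)*(-23633841144375) = -3/2 - 23633841144375/2 = -11816920572189)
-9334460/o = -9334460/(-11816920572189) = -9334460*(-1/11816920572189) = 9334460/11816920572189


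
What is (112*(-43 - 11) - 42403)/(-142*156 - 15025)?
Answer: 48451/37177 ≈ 1.3033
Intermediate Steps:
(112*(-43 - 11) - 42403)/(-142*156 - 15025) = (112*(-54) - 42403)/(-22152 - 15025) = (-6048 - 42403)/(-37177) = -48451*(-1/37177) = 48451/37177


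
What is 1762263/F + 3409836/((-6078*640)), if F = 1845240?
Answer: 391039103/4984608320 ≈ 0.078449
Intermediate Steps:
1762263/F + 3409836/((-6078*640)) = 1762263/1845240 + 3409836/((-6078*640)) = 1762263*(1/1845240) + 3409836/(-3889920) = 587421/615080 + 3409836*(-1/3889920) = 587421/615080 - 284153/324160 = 391039103/4984608320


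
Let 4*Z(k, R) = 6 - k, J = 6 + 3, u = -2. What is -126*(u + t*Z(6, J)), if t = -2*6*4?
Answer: 252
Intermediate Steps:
J = 9
Z(k, R) = 3/2 - k/4 (Z(k, R) = (6 - k)/4 = 3/2 - k/4)
t = -48 (t = -12*4 = -48)
-126*(u + t*Z(6, J)) = -126*(-2 - 48*(3/2 - ¼*6)) = -126*(-2 - 48*(3/2 - 3/2)) = -126*(-2 - 48*0) = -126*(-2 + 0) = -126*(-2) = 252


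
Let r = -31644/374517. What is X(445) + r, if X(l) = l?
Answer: 6171423/13871 ≈ 444.92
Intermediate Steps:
r = -1172/13871 (r = -31644*1/374517 = -1172/13871 ≈ -0.084493)
X(445) + r = 445 - 1172/13871 = 6171423/13871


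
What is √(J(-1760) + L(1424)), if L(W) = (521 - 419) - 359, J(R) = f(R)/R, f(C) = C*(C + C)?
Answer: I*√3777 ≈ 61.457*I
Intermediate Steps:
f(C) = 2*C² (f(C) = C*(2*C) = 2*C²)
J(R) = 2*R (J(R) = (2*R²)/R = 2*R)
L(W) = -257 (L(W) = 102 - 359 = -257)
√(J(-1760) + L(1424)) = √(2*(-1760) - 257) = √(-3520 - 257) = √(-3777) = I*√3777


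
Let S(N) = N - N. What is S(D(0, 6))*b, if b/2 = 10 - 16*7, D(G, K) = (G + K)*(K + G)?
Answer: 0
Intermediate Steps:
D(G, K) = (G + K)² (D(G, K) = (G + K)*(G + K) = (G + K)²)
S(N) = 0
b = -204 (b = 2*(10 - 16*7) = 2*(10 - 112) = 2*(-102) = -204)
S(D(0, 6))*b = 0*(-204) = 0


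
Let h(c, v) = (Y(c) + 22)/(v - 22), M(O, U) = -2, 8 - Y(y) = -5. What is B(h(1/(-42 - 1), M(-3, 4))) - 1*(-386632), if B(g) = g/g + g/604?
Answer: 5604631933/14496 ≈ 3.8663e+5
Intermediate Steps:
Y(y) = 13 (Y(y) = 8 - 1*(-5) = 8 + 5 = 13)
h(c, v) = 35/(-22 + v) (h(c, v) = (13 + 22)/(v - 22) = 35/(-22 + v))
B(g) = 1 + g/604 (B(g) = 1 + g*(1/604) = 1 + g/604)
B(h(1/(-42 - 1), M(-3, 4))) - 1*(-386632) = (1 + (35/(-22 - 2))/604) - 1*(-386632) = (1 + (35/(-24))/604) + 386632 = (1 + (35*(-1/24))/604) + 386632 = (1 + (1/604)*(-35/24)) + 386632 = (1 - 35/14496) + 386632 = 14461/14496 + 386632 = 5604631933/14496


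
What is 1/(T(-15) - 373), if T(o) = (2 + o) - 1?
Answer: -1/387 ≈ -0.0025840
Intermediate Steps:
T(o) = 1 + o
1/(T(-15) - 373) = 1/((1 - 15) - 373) = 1/(-14 - 373) = 1/(-387) = -1/387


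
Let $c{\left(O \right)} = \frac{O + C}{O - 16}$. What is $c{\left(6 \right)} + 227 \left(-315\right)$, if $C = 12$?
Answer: $- \frac{357534}{5} \approx -71507.0$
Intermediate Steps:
$c{\left(O \right)} = \frac{12 + O}{-16 + O}$ ($c{\left(O \right)} = \frac{O + 12}{O - 16} = \frac{12 + O}{-16 + O}$)
$c{\left(6 \right)} + 227 \left(-315\right) = \frac{12 + 6}{-16 + 6} + 227 \left(-315\right) = \frac{1}{-10} \cdot 18 - 71505 = \left(- \frac{1}{10}\right) 18 - 71505 = - \frac{9}{5} - 71505 = - \frac{357534}{5}$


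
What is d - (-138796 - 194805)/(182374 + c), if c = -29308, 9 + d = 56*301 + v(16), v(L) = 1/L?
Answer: 20632368557/1224528 ≈ 16849.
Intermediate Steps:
d = 269553/16 (d = -9 + (56*301 + 1/16) = -9 + (16856 + 1/16) = -9 + 269697/16 = 269553/16 ≈ 16847.)
d - (-138796 - 194805)/(182374 + c) = 269553/16 - (-138796 - 194805)/(182374 - 29308) = 269553/16 - (-333601)/153066 = 269553/16 - 1*(-333601/153066) = 269553/16 + 333601/153066 = 20632368557/1224528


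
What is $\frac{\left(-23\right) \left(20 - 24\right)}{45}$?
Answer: $\frac{92}{45} \approx 2.0444$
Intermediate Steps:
$\frac{\left(-23\right) \left(20 - 24\right)}{45} = - 23 \left(20 - 24\right) \frac{1}{45} = \left(-23\right) \left(-4\right) \frac{1}{45} = 92 \cdot \frac{1}{45} = \frac{92}{45}$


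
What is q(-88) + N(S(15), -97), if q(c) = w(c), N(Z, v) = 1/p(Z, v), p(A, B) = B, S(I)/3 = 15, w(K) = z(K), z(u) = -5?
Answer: -486/97 ≈ -5.0103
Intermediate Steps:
w(K) = -5
S(I) = 45 (S(I) = 3*15 = 45)
N(Z, v) = 1/v
q(c) = -5
q(-88) + N(S(15), -97) = -5 + 1/(-97) = -5 - 1/97 = -486/97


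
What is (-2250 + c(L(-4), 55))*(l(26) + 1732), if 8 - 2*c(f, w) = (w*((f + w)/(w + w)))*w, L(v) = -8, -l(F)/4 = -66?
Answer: -5772931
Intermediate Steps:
l(F) = 264 (l(F) = -4*(-66) = 264)
c(f, w) = 4 - w*(f/2 + w/2)/2 (c(f, w) = 4 - w*((f + w)/(w + w))*w/2 = 4 - w*((f + w)/((2*w)))*w/2 = 4 - w*((f + w)*(1/(2*w)))*w/2 = 4 - w*((f + w)/(2*w))*w/2 = 4 - (f/2 + w/2)*w/2 = 4 - w*(f/2 + w/2)/2)
(-2250 + c(L(-4), 55))*(l(26) + 1732) = (-2250 + (4 - 1/4*55**2 - 1/4*(-8)*55))*(264 + 1732) = (-2250 + (4 - 1/4*3025 + 110))*1996 = (-2250 + (4 - 3025/4 + 110))*1996 = (-2250 - 2569/4)*1996 = -11569/4*1996 = -5772931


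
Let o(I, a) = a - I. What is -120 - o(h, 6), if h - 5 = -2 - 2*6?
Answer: -135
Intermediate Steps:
h = -9 (h = 5 + (-2 - 2*6) = 5 + (-2 - 12) = 5 - 14 = -9)
-120 - o(h, 6) = -120 - (6 - 1*(-9)) = -120 - (6 + 9) = -120 - 1*15 = -120 - 15 = -135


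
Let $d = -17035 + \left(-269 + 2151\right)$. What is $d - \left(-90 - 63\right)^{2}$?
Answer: $-38562$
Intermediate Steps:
$d = -15153$ ($d = -17035 + 1882 = -15153$)
$d - \left(-90 - 63\right)^{2} = -15153 - \left(-90 - 63\right)^{2} = -15153 - \left(-153\right)^{2} = -15153 - 23409 = -38562$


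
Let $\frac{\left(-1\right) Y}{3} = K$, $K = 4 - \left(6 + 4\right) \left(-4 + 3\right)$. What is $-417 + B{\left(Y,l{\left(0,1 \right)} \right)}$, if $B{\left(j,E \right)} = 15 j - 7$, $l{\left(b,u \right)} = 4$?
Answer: $-1054$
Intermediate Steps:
$K = 14$ ($K = 4 - 10 \left(-1\right) = 4 - -10 = 4 + 10 = 14$)
$Y = -42$ ($Y = \left(-3\right) 14 = -42$)
$B{\left(j,E \right)} = -7 + 15 j$
$-417 + B{\left(Y,l{\left(0,1 \right)} \right)} = -417 + \left(-7 + 15 \left(-42\right)\right) = -417 - 637 = -1054$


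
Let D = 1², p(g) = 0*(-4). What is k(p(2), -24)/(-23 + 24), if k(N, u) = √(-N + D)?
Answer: 1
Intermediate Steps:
p(g) = 0
D = 1
k(N, u) = √(1 - N) (k(N, u) = √(-N + 1) = √(1 - N))
k(p(2), -24)/(-23 + 24) = √(1 - 1*0)/(-23 + 24) = √(1 + 0)/1 = √1*1 = 1*1 = 1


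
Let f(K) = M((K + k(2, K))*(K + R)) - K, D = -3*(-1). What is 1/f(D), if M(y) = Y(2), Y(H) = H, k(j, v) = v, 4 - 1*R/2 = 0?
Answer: -1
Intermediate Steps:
R = 8 (R = 8 - 2*0 = 8 + 0 = 8)
M(y) = 2
D = 3
f(K) = 2 - K
1/f(D) = 1/(2 - 1*3) = 1/(2 - 3) = 1/(-1) = -1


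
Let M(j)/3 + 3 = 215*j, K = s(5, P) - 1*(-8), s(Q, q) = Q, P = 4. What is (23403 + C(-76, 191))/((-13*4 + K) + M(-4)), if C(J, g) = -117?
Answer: -3881/438 ≈ -8.8607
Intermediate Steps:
K = 13 (K = 5 - 1*(-8) = 5 + 8 = 13)
M(j) = -9 + 645*j (M(j) = -9 + 3*(215*j) = -9 + 645*j)
(23403 + C(-76, 191))/((-13*4 + K) + M(-4)) = (23403 - 117)/((-13*4 + 13) + (-9 + 645*(-4))) = 23286/((-52 + 13) + (-9 - 2580)) = 23286/(-39 - 2589) = 23286/(-2628) = 23286*(-1/2628) = -3881/438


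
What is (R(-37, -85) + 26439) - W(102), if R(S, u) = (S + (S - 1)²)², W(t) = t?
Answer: 2005986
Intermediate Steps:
R(S, u) = (S + (-1 + S)²)²
(R(-37, -85) + 26439) - W(102) = ((-37 + (-1 - 37)²)² + 26439) - 1*102 = ((-37 + (-38)²)² + 26439) - 102 = ((-37 + 1444)² + 26439) - 102 = (1407² + 26439) - 102 = (1979649 + 26439) - 102 = 2006088 - 102 = 2005986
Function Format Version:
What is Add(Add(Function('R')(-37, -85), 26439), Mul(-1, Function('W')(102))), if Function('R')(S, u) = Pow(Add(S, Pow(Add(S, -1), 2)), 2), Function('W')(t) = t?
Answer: 2005986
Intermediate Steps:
Function('R')(S, u) = Pow(Add(S, Pow(Add(-1, S), 2)), 2)
Add(Add(Function('R')(-37, -85), 26439), Mul(-1, Function('W')(102))) = Add(Add(Pow(Add(-37, Pow(Add(-1, -37), 2)), 2), 26439), Mul(-1, 102)) = Add(Add(Pow(Add(-37, Pow(-38, 2)), 2), 26439), -102) = Add(Add(Pow(Add(-37, 1444), 2), 26439), -102) = Add(Add(Pow(1407, 2), 26439), -102) = Add(Add(1979649, 26439), -102) = Add(2006088, -102) = 2005986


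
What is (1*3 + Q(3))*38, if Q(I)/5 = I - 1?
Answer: 494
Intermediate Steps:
Q(I) = -5 + 5*I (Q(I) = 5*(I - 1) = 5*(-1 + I) = -5 + 5*I)
(1*3 + Q(3))*38 = (1*3 + (-5 + 5*3))*38 = (3 + (-5 + 15))*38 = (3 + 10)*38 = 13*38 = 494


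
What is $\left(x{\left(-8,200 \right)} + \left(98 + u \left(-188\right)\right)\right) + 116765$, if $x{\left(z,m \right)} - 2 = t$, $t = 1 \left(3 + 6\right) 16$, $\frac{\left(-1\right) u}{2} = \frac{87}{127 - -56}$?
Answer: $\frac{7148453}{61} \approx 1.1719 \cdot 10^{5}$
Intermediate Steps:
$u = - \frac{58}{61}$ ($u = - 2 \frac{87}{127 - -56} = - 2 \frac{87}{127 + 56} = - 2 \cdot \frac{87}{183} = - 2 \cdot 87 \cdot \frac{1}{183} = \left(-2\right) \frac{29}{61} = - \frac{58}{61} \approx -0.95082$)
$t = 144$ ($t = 1 \cdot 9 \cdot 16 = 9 \cdot 16 = 144$)
$x{\left(z,m \right)} = 146$ ($x{\left(z,m \right)} = 2 + 144 = 146$)
$\left(x{\left(-8,200 \right)} + \left(98 + u \left(-188\right)\right)\right) + 116765 = \left(146 + \left(98 - - \frac{10904}{61}\right)\right) + 116765 = \left(146 + \left(98 + \frac{10904}{61}\right)\right) + 116765 = \left(146 + \frac{16882}{61}\right) + 116765 = \frac{25788}{61} + 116765 = \frac{7148453}{61}$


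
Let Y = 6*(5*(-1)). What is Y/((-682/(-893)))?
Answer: -13395/341 ≈ -39.281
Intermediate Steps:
Y = -30 (Y = 6*(-5) = -30)
Y/((-682/(-893))) = -30/((-682/(-893))) = -30/((-682*(-1/893))) = -30/682/893 = -30*893/682 = -13395/341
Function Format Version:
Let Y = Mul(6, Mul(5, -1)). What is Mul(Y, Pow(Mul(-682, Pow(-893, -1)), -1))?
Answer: Rational(-13395, 341) ≈ -39.281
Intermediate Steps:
Y = -30 (Y = Mul(6, -5) = -30)
Mul(Y, Pow(Mul(-682, Pow(-893, -1)), -1)) = Mul(-30, Pow(Mul(-682, Pow(-893, -1)), -1)) = Mul(-30, Pow(Mul(-682, Rational(-1, 893)), -1)) = Mul(-30, Pow(Rational(682, 893), -1)) = Mul(-30, Rational(893, 682)) = Rational(-13395, 341)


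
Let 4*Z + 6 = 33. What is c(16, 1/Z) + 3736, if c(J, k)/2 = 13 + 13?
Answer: 3788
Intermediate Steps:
Z = 27/4 (Z = -3/2 + (¼)*33 = -3/2 + 33/4 = 27/4 ≈ 6.7500)
c(J, k) = 52 (c(J, k) = 2*(13 + 13) = 2*26 = 52)
c(16, 1/Z) + 3736 = 52 + 3736 = 3788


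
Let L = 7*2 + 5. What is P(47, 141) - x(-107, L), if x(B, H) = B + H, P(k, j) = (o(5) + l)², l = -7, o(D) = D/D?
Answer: 124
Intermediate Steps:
o(D) = 1
P(k, j) = 36 (P(k, j) = (1 - 7)² = (-6)² = 36)
L = 19 (L = 14 + 5 = 19)
P(47, 141) - x(-107, L) = 36 - (-107 + 19) = 36 - 1*(-88) = 36 + 88 = 124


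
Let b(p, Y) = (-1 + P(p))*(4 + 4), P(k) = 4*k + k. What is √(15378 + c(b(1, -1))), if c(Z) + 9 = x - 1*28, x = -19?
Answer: √15322 ≈ 123.78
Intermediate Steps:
P(k) = 5*k
b(p, Y) = -8 + 40*p (b(p, Y) = (-1 + 5*p)*(4 + 4) = (-1 + 5*p)*8 = -8 + 40*p)
c(Z) = -56 (c(Z) = -9 + (-19 - 1*28) = -9 + (-19 - 28) = -9 - 47 = -56)
√(15378 + c(b(1, -1))) = √(15378 - 56) = √15322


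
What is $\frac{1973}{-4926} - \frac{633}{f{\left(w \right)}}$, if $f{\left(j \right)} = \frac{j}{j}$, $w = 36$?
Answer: $- \frac{3120131}{4926} \approx -633.4$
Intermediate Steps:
$f{\left(j \right)} = 1$
$\frac{1973}{-4926} - \frac{633}{f{\left(w \right)}} = \frac{1973}{-4926} - \frac{633}{1} = 1973 \left(- \frac{1}{4926}\right) - 633 = - \frac{1973}{4926} - 633 = - \frac{3120131}{4926}$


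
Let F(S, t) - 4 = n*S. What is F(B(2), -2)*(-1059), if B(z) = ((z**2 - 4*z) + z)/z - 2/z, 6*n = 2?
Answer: -3530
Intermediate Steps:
n = 1/3 (n = (1/6)*2 = 1/3 ≈ 0.33333)
B(z) = -2/z + (z**2 - 3*z)/z (B(z) = (z**2 - 3*z)/z - 2/z = -2/z + (z**2 - 3*z)/z)
F(S, t) = 4 + S/3
F(B(2), -2)*(-1059) = (4 + (-3 + 2 - 2/2)/3)*(-1059) = (4 + (-3 + 2 - 2*1/2)/3)*(-1059) = (4 + (-3 + 2 - 1)/3)*(-1059) = (4 + (1/3)*(-2))*(-1059) = (4 - 2/3)*(-1059) = (10/3)*(-1059) = -3530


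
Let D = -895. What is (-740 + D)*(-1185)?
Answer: 1937475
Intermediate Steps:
(-740 + D)*(-1185) = (-740 - 895)*(-1185) = -1635*(-1185) = 1937475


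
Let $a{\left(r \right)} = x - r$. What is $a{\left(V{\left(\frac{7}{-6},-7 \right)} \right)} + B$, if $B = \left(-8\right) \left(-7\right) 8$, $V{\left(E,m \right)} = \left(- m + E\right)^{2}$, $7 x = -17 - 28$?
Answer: $\frac{102701}{252} \approx 407.54$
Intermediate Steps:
$x = - \frac{45}{7}$ ($x = \frac{-17 - 28}{7} = \frac{1}{7} \left(-45\right) = - \frac{45}{7} \approx -6.4286$)
$V{\left(E,m \right)} = \left(E - m\right)^{2}$
$a{\left(r \right)} = - \frac{45}{7} - r$
$B = 448$ ($B = 56 \cdot 8 = 448$)
$a{\left(V{\left(\frac{7}{-6},-7 \right)} \right)} + B = \left(- \frac{45}{7} - \left(\frac{7}{-6} - -7\right)^{2}\right) + 448 = \left(- \frac{45}{7} - \left(7 \left(- \frac{1}{6}\right) + 7\right)^{2}\right) + 448 = \left(- \frac{45}{7} - \left(- \frac{7}{6} + 7\right)^{2}\right) + 448 = \left(- \frac{45}{7} - \left(\frac{35}{6}\right)^{2}\right) + 448 = \left(- \frac{45}{7} - \frac{1225}{36}\right) + 448 = - \frac{10195}{252} + 448 = \frac{102701}{252}$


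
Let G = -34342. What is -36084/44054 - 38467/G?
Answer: 20701295/68768294 ≈ 0.30103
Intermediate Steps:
-36084/44054 - 38467/G = -36084/44054 - 38467/(-34342) = -36084*1/44054 - 38467*(-1/34342) = -18042/22027 + 3497/3122 = 20701295/68768294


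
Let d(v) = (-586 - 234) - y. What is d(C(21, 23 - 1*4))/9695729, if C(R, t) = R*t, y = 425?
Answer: -1245/9695729 ≈ -0.00012841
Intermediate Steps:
d(v) = -1245 (d(v) = (-586 - 234) - 1*425 = -820 - 425 = -1245)
d(C(21, 23 - 1*4))/9695729 = -1245/9695729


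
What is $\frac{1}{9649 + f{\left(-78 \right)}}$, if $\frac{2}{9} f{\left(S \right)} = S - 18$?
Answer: $\frac{1}{9217} \approx 0.0001085$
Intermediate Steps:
$f{\left(S \right)} = -81 + \frac{9 S}{2}$ ($f{\left(S \right)} = \frac{9 \left(S - 18\right)}{2} = \frac{9 \left(-18 + S\right)}{2} = -81 + \frac{9 S}{2}$)
$\frac{1}{9649 + f{\left(-78 \right)}} = \frac{1}{9649 + \left(-81 + \frac{9}{2} \left(-78\right)\right)} = \frac{1}{9649 - 432} = \frac{1}{9217}$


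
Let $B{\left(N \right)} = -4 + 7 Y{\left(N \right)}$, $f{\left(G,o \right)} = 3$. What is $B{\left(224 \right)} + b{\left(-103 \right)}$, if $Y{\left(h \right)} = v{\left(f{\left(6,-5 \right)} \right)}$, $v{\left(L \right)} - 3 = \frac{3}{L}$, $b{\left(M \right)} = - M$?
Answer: $127$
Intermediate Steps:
$v{\left(L \right)} = 3 + \frac{3}{L}$
$Y{\left(h \right)} = 4$ ($Y{\left(h \right)} = 3 + \frac{3}{3} = 3 + 3 \cdot \frac{1}{3} = 3 + 1 = 4$)
$B{\left(N \right)} = 24$ ($B{\left(N \right)} = -4 + 7 \cdot 4 = -4 + 28 = 24$)
$B{\left(224 \right)} + b{\left(-103 \right)} = 24 - -103 = 24 + 103 = 127$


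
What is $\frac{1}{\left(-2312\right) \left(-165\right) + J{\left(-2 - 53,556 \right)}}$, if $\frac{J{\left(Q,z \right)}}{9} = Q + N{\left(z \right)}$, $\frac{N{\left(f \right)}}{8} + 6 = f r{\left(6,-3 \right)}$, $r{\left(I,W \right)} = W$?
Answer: $\frac{1}{260457} \approx 3.8394 \cdot 10^{-6}$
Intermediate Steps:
$N{\left(f \right)} = -48 - 24 f$ ($N{\left(f \right)} = -48 + 8 f \left(-3\right) = -48 + 8 \left(- 3 f\right) = -48 - 24 f$)
$J{\left(Q,z \right)} = -432 - 216 z + 9 Q$ ($J{\left(Q,z \right)} = 9 \left(Q - \left(48 + 24 z\right)\right) = 9 \left(-48 + Q - 24 z\right) = -432 - 216 z + 9 Q$)
$\frac{1}{\left(-2312\right) \left(-165\right) + J{\left(-2 - 53,556 \right)}} = \frac{1}{\left(-2312\right) \left(-165\right) - \left(120528 - 9 \left(-2 - 53\right)\right)} = \frac{1}{381480 - 121023} = \frac{1}{260457}$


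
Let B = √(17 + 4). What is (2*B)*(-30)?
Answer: -60*√21 ≈ -274.95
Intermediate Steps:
B = √21 ≈ 4.5826
(2*B)*(-30) = (2*√21)*(-30) = -60*√21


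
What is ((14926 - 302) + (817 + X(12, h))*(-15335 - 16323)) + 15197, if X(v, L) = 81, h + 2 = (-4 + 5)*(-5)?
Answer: -28399063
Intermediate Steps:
h = -7 (h = -2 + (-4 + 5)*(-5) = -2 + 1*(-5) = -2 - 5 = -7)
((14926 - 302) + (817 + X(12, h))*(-15335 - 16323)) + 15197 = ((14926 - 302) + (817 + 81)*(-15335 - 16323)) + 15197 = (14624 + 898*(-31658)) + 15197 = (14624 - 28428884) + 15197 = -28414260 + 15197 = -28399063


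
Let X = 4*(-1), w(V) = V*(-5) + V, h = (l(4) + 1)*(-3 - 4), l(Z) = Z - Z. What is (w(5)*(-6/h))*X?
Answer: 480/7 ≈ 68.571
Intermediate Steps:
l(Z) = 0
h = -7 (h = (0 + 1)*(-3 - 4) = 1*(-7) = -7)
w(V) = -4*V (w(V) = -5*V + V = -4*V)
X = -4
(w(5)*(-6/h))*X = ((-4*5)*(-6/(-7)))*(-4) = -(-120)*(-1)/7*(-4) = -20*6/7*(-4) = -120/7*(-4) = 480/7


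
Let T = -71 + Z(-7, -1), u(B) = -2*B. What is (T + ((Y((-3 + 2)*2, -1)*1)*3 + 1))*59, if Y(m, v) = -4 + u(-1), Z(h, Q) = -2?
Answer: -4602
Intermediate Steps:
Y(m, v) = -2 (Y(m, v) = -4 - 2*(-1) = -4 + 2 = -2)
T = -73 (T = -71 - 2 = -73)
(T + ((Y((-3 + 2)*2, -1)*1)*3 + 1))*59 = (-73 + (-2*1*3 + 1))*59 = (-73 + (-2*3 + 1))*59 = (-73 + (-6 + 1))*59 = (-73 - 5)*59 = -78*59 = -4602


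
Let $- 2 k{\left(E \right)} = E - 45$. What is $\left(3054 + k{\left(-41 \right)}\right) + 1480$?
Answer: $4577$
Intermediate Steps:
$k{\left(E \right)} = \frac{45}{2} - \frac{E}{2}$ ($k{\left(E \right)} = - \frac{E - 45}{2} = - \frac{-45 + E}{2} = \frac{45}{2} - \frac{E}{2}$)
$\left(3054 + k{\left(-41 \right)}\right) + 1480 = \left(3054 + \left(\frac{45}{2} - - \frac{41}{2}\right)\right) + 1480 = \left(3054 + \left(\frac{45}{2} + \frac{41}{2}\right)\right) + 1480 = \left(3054 + 43\right) + 1480 = 3097 + 1480 = 4577$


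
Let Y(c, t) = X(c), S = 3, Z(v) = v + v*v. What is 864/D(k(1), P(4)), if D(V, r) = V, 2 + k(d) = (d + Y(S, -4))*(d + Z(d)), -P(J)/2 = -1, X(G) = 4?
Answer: 864/13 ≈ 66.462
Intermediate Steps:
Z(v) = v + v²
P(J) = 2 (P(J) = -2*(-1) = 2)
Y(c, t) = 4
k(d) = -2 + (4 + d)*(d + d*(1 + d)) (k(d) = -2 + (d + 4)*(d + d*(1 + d)) = -2 + (4 + d)*(d + d*(1 + d)))
864/D(k(1), P(4)) = 864/(-2 + 1³ + 6*1² + 8*1) = 864/(-2 + 1 + 6*1 + 8) = 864/(-2 + 1 + 6 + 8) = 864/13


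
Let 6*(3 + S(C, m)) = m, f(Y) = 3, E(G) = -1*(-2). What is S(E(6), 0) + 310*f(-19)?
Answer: 927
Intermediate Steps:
E(G) = 2
S(C, m) = -3 + m/6
S(E(6), 0) + 310*f(-19) = (-3 + (⅙)*0) + 310*3 = (-3 + 0) + 930 = -3 + 930 = 927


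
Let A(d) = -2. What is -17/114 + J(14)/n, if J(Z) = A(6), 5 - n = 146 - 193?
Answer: -139/741 ≈ -0.18758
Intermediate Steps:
n = 52 (n = 5 - (146 - 193) = 5 - 1*(-47) = 5 + 47 = 52)
J(Z) = -2
-17/114 + J(14)/n = -17/114 - 2/52 = -17*1/114 - 2*1/52 = -17/114 - 1/26 = -139/741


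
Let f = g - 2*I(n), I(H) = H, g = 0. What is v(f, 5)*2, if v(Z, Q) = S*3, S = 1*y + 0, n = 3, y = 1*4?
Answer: 24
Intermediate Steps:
y = 4
S = 4 (S = 1*4 + 0 = 4 + 0 = 4)
f = -6 (f = 0 - 2*3 = 0 - 6 = -6)
v(Z, Q) = 12 (v(Z, Q) = 4*3 = 12)
v(f, 5)*2 = 12*2 = 24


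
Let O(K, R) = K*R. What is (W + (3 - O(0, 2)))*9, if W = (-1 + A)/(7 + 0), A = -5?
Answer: 135/7 ≈ 19.286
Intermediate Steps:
W = -6/7 (W = (-1 - 5)/(7 + 0) = -6/7 ≈ -0.85714)
(W + (3 - O(0, 2)))*9 = (-6/7 + (3 - 0*2))*9 = (-6/7 + (3 - 1*0))*9 = (-6/7 + (3 + 0))*9 = (-6/7 + 3)*9 = (15/7)*9 = 135/7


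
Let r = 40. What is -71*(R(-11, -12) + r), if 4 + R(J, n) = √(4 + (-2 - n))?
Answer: -2556 - 71*√14 ≈ -2821.7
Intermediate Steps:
R(J, n) = -4 + √(2 - n) (R(J, n) = -4 + √(4 + (-2 - n)) = -4 + √(2 - n))
-71*(R(-11, -12) + r) = -71*((-4 + √(2 - 1*(-12))) + 40) = -71*((-4 + √(2 + 12)) + 40) = -71*((-4 + √14) + 40) = -71*(36 + √14) = -2556 - 71*√14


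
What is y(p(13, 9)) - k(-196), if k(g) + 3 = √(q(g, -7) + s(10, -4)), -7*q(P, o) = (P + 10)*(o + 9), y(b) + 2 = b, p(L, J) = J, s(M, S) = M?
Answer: 10 - √3094/7 ≈ 2.0538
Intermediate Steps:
y(b) = -2 + b
q(P, o) = -(9 + o)*(10 + P)/7 (q(P, o) = -(P + 10)*(o + 9)/7 = -(10 + P)*(9 + o)/7 = -(9 + o)*(10 + P)/7)
k(g) = -3 + √(50/7 - 2*g/7) (k(g) = -3 + √((-90/7 - 10/7*(-7) - 9*g/7 - ⅐*g*(-7)) + 10) = -3 + √((-90/7 + 10 - 9*g/7 + g) + 10) = -3 + √((-20/7 - 2*g/7) + 10) = -3 + √(50/7 - 2*g/7))
y(p(13, 9)) - k(-196) = (-2 + 9) - (-3 + √(350 - 14*(-196))/7) = 7 - (-3 + √(350 + 2744)/7) = 7 - (-3 + √3094/7) = 7 + (3 - √3094/7) = 10 - √3094/7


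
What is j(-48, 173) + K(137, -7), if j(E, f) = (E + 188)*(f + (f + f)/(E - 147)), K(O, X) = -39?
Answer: 933371/39 ≈ 23933.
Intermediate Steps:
j(E, f) = (188 + E)*(f + 2*f/(-147 + E)) (j(E, f) = (188 + E)*(f + (2*f)/(-147 + E)) = (188 + E)*(f + 2*f/(-147 + E)))
j(-48, 173) + K(137, -7) = 173*(-27260 + (-48)² + 43*(-48))/(-147 - 48) - 39 = 173*(-27260 + 2304 - 2064)/(-195) - 39 = 173*(-1/195)*(-27020) - 39 = 934892/39 - 39 = 933371/39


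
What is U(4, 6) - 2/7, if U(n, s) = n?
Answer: 26/7 ≈ 3.7143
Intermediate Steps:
U(4, 6) - 2/7 = 4 - 2/7 = 26/7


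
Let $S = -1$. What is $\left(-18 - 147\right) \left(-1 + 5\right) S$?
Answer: $660$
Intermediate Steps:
$\left(-18 - 147\right) \left(-1 + 5\right) S = \left(-18 - 147\right) \left(-1 + 5\right) \left(-1\right) = - 165 \cdot 4 \left(-1\right) = \left(-165\right) \left(-4\right) = 660$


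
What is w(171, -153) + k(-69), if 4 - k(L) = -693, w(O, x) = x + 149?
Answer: 693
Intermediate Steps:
w(O, x) = 149 + x
k(L) = 697 (k(L) = 4 - 1*(-693) = 4 + 693 = 697)
w(171, -153) + k(-69) = (149 - 153) + 697 = -4 + 697 = 693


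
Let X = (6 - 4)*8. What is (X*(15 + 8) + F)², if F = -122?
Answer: 60516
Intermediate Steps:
X = 16 (X = 2*8 = 16)
(X*(15 + 8) + F)² = (16*(15 + 8) - 122)² = (16*23 - 122)² = (368 - 122)² = 246² = 60516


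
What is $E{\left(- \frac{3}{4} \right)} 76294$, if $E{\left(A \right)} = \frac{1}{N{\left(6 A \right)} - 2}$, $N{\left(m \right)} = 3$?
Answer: $76294$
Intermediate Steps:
$E{\left(A \right)} = 1$ ($E{\left(A \right)} = \frac{1}{3 - 2} = 1^{-1} = 1$)
$E{\left(- \frac{3}{4} \right)} 76294 = 1 \cdot 76294 = 76294$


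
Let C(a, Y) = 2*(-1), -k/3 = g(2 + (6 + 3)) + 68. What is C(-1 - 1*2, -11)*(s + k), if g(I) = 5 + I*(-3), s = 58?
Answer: 124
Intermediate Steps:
g(I) = 5 - 3*I
k = -120 (k = -3*((5 - 3*(2 + (6 + 3))) + 68) = -3*((5 - 3*(2 + 9)) + 68) = -3*((5 - 3*11) + 68) = -3*((5 - 33) + 68) = -3*(-28 + 68) = -3*40 = -120)
C(a, Y) = -2
C(-1 - 1*2, -11)*(s + k) = -2*(58 - 120) = -2*(-62) = 124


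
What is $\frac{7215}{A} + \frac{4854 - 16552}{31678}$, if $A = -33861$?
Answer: $- \frac{104110458}{178774793} \approx -0.58236$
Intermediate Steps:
$\frac{7215}{A} + \frac{4854 - 16552}{31678} = \frac{7215}{-33861} + \frac{4854 - 16552}{31678} = 7215 \left(- \frac{1}{33861}\right) - \frac{5849}{15839} = - \frac{2405}{11287} - \frac{5849}{15839} = - \frac{104110458}{178774793}$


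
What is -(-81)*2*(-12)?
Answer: -1944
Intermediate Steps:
-(-81)*2*(-12) = -9*(-18)*(-12) = 162*(-12) = -1944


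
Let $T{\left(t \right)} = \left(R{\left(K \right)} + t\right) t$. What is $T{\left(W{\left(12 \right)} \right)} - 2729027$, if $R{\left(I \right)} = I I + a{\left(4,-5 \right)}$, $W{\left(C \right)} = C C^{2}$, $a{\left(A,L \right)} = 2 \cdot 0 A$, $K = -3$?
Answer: $272509$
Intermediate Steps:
$a{\left(A,L \right)} = 0$ ($a{\left(A,L \right)} = 0 A = 0$)
$W{\left(C \right)} = C^{3}$
$R{\left(I \right)} = I^{2}$ ($R{\left(I \right)} = I I + 0 = I^{2} + 0 = I^{2}$)
$T{\left(t \right)} = t \left(9 + t\right)$ ($T{\left(t \right)} = \left(\left(-3\right)^{2} + t\right) t = \left(9 + t\right) t = t \left(9 + t\right)$)
$T{\left(W{\left(12 \right)} \right)} - 2729027 = 12^{3} \left(9 + 12^{3}\right) - 2729027 = 1728 \left(9 + 1728\right) - 2729027 = 1728 \cdot 1737 - 2729027 = 3001536 - 2729027 = 272509$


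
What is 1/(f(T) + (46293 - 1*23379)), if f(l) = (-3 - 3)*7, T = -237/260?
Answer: 1/22872 ≈ 4.3722e-5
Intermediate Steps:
T = -237/260 (T = -237*1/260 = -237/260 ≈ -0.91154)
f(l) = -42 (f(l) = -6*7 = -42)
1/(f(T) + (46293 - 1*23379)) = 1/(-42 + (46293 - 1*23379)) = 1/(-42 + (46293 - 23379)) = 1/(-42 + 22914) = 1/22872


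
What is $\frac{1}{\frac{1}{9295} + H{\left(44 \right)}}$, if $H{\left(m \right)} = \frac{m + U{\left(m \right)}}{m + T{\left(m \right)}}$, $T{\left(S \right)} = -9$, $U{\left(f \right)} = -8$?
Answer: $\frac{65065}{66931} \approx 0.97212$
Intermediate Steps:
$H{\left(m \right)} = \frac{-8 + m}{-9 + m}$ ($H{\left(m \right)} = \frac{m - 8}{m - 9} = \frac{-8 + m}{-9 + m}$)
$\frac{1}{\frac{1}{9295} + H{\left(44 \right)}} = \frac{1}{\frac{1}{9295} + \frac{-8 + 44}{-9 + 44}} = \frac{1}{\frac{1}{9295} + \frac{1}{35} \cdot 36} = \frac{1}{\frac{1}{9295} + \frac{36}{35}} = \frac{1}{\frac{66931}{65065}} = \frac{65065}{66931}$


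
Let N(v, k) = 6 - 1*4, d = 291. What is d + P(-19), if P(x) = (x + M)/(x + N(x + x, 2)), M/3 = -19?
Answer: 5023/17 ≈ 295.47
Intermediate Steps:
M = -57 (M = 3*(-19) = -57)
N(v, k) = 2 (N(v, k) = 6 - 4 = 2)
P(x) = (-57 + x)/(2 + x) (P(x) = (x - 57)/(x + 2) = (-57 + x)/(2 + x))
d + P(-19) = 291 + (-57 - 19)/(2 - 19) = 291 - 76/(-17) = 291 - 1/17*(-76) = 291 + 76/17 = 5023/17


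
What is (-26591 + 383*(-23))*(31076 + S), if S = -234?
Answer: -1091806800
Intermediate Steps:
(-26591 + 383*(-23))*(31076 + S) = (-26591 + 383*(-23))*(31076 - 234) = (-26591 - 8809)*30842 = -35400*30842 = -1091806800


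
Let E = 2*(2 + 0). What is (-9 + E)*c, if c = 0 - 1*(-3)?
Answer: -15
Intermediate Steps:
c = 3 (c = 0 + 3 = 3)
E = 4 (E = 2*2 = 4)
(-9 + E)*c = (-9 + 4)*3 = -5*3 = -15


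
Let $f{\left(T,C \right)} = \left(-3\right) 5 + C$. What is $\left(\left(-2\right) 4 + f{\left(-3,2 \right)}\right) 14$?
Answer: $-294$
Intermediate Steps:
$f{\left(T,C \right)} = -15 + C$
$\left(\left(-2\right) 4 + f{\left(-3,2 \right)}\right) 14 = \left(\left(-2\right) 4 + \left(-15 + 2\right)\right) 14 = \left(-8 - 13\right) 14 = \left(-21\right) 14 = -294$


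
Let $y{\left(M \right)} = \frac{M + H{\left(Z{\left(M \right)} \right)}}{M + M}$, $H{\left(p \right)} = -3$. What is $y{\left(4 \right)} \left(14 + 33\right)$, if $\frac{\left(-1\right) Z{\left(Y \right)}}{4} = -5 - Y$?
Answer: $\frac{47}{8} \approx 5.875$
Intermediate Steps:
$Z{\left(Y \right)} = 20 + 4 Y$ ($Z{\left(Y \right)} = - 4 \left(-5 - Y\right) = 20 + 4 Y$)
$y{\left(M \right)} = \frac{-3 + M}{2 M}$ ($y{\left(M \right)} = \frac{M - 3}{M + M} = \frac{-3 + M}{2 M}$)
$y{\left(4 \right)} \left(14 + 33\right) = \frac{-3 + 4}{2 \cdot 4} \left(14 + 33\right) = \frac{1}{2} \cdot \frac{1}{4} \cdot 1 \cdot 47 = \frac{1}{8} \cdot 47 = \frac{47}{8}$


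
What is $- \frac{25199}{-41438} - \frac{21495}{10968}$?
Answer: $- \frac{102387863}{75748664} \approx -1.3517$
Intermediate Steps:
$- \frac{25199}{-41438} - \frac{21495}{10968} = \left(-25199\right) \left(- \frac{1}{41438}\right) - \frac{7165}{3656} = \frac{25199}{41438} - \frac{7165}{3656} = - \frac{102387863}{75748664}$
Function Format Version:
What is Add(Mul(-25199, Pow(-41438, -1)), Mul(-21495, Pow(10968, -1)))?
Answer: Rational(-102387863, 75748664) ≈ -1.3517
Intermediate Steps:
Add(Mul(-25199, Pow(-41438, -1)), Mul(-21495, Pow(10968, -1))) = Add(Mul(-25199, Rational(-1, 41438)), Mul(-21495, Rational(1, 10968))) = Add(Rational(25199, 41438), Rational(-7165, 3656)) = Rational(-102387863, 75748664)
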